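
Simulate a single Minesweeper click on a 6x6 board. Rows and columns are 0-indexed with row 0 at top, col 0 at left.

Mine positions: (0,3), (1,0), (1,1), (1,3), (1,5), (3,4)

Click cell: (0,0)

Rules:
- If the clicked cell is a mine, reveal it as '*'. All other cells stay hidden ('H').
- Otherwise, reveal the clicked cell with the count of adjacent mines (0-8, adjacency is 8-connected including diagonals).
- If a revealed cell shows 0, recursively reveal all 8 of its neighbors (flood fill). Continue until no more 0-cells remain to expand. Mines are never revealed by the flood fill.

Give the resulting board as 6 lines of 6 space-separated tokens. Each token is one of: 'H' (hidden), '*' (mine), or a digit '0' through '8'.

2 H H H H H
H H H H H H
H H H H H H
H H H H H H
H H H H H H
H H H H H H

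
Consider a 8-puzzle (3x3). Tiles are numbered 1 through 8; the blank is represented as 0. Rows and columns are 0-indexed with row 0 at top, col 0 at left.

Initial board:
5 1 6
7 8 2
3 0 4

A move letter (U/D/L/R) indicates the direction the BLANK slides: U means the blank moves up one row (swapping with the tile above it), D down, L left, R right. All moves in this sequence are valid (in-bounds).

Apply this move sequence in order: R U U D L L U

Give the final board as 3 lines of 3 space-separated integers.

After move 1 (R):
5 1 6
7 8 2
3 4 0

After move 2 (U):
5 1 6
7 8 0
3 4 2

After move 3 (U):
5 1 0
7 8 6
3 4 2

After move 4 (D):
5 1 6
7 8 0
3 4 2

After move 5 (L):
5 1 6
7 0 8
3 4 2

After move 6 (L):
5 1 6
0 7 8
3 4 2

After move 7 (U):
0 1 6
5 7 8
3 4 2

Answer: 0 1 6
5 7 8
3 4 2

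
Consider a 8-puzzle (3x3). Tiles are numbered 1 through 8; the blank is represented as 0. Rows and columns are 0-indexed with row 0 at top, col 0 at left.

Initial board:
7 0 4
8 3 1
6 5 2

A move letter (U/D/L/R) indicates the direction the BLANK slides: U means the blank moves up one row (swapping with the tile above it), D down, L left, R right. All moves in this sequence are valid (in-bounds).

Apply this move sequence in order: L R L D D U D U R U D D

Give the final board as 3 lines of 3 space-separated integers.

Answer: 8 7 4
3 5 1
6 0 2

Derivation:
After move 1 (L):
0 7 4
8 3 1
6 5 2

After move 2 (R):
7 0 4
8 3 1
6 5 2

After move 3 (L):
0 7 4
8 3 1
6 5 2

After move 4 (D):
8 7 4
0 3 1
6 5 2

After move 5 (D):
8 7 4
6 3 1
0 5 2

After move 6 (U):
8 7 4
0 3 1
6 5 2

After move 7 (D):
8 7 4
6 3 1
0 5 2

After move 8 (U):
8 7 4
0 3 1
6 5 2

After move 9 (R):
8 7 4
3 0 1
6 5 2

After move 10 (U):
8 0 4
3 7 1
6 5 2

After move 11 (D):
8 7 4
3 0 1
6 5 2

After move 12 (D):
8 7 4
3 5 1
6 0 2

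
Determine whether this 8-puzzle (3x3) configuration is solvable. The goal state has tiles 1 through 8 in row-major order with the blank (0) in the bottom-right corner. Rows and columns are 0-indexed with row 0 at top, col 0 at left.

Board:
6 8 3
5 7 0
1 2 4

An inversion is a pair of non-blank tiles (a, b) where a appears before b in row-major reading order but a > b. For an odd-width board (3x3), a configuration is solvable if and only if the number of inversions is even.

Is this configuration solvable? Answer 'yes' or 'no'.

Answer: no

Derivation:
Inversions (pairs i<j in row-major order where tile[i] > tile[j] > 0): 19
19 is odd, so the puzzle is not solvable.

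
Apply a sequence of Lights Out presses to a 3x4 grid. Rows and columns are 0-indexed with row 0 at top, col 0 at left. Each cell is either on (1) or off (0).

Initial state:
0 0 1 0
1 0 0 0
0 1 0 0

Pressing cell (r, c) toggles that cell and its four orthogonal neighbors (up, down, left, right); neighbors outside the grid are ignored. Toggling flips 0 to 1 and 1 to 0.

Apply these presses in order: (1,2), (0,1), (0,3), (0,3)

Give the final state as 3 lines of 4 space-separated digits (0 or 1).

Answer: 1 1 1 0
1 0 1 1
0 1 1 0

Derivation:
After press 1 at (1,2):
0 0 0 0
1 1 1 1
0 1 1 0

After press 2 at (0,1):
1 1 1 0
1 0 1 1
0 1 1 0

After press 3 at (0,3):
1 1 0 1
1 0 1 0
0 1 1 0

After press 4 at (0,3):
1 1 1 0
1 0 1 1
0 1 1 0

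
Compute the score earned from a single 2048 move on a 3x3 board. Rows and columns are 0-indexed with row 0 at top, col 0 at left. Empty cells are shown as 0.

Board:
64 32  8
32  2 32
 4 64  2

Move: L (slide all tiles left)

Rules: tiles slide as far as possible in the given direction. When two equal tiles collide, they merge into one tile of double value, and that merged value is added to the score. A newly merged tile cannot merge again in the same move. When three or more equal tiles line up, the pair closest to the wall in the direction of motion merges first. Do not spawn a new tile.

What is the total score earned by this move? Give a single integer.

Slide left:
row 0: [64, 32, 8] -> [64, 32, 8]  score +0 (running 0)
row 1: [32, 2, 32] -> [32, 2, 32]  score +0 (running 0)
row 2: [4, 64, 2] -> [4, 64, 2]  score +0 (running 0)
Board after move:
64 32  8
32  2 32
 4 64  2

Answer: 0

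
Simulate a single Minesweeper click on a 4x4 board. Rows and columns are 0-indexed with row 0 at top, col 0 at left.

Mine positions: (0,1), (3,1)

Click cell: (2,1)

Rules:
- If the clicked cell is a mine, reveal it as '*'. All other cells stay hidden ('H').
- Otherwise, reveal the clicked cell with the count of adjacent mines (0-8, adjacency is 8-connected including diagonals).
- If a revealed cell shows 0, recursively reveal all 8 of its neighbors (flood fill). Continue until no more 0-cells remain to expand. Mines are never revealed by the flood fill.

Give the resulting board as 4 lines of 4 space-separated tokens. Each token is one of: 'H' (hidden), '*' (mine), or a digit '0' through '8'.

H H H H
H H H H
H 1 H H
H H H H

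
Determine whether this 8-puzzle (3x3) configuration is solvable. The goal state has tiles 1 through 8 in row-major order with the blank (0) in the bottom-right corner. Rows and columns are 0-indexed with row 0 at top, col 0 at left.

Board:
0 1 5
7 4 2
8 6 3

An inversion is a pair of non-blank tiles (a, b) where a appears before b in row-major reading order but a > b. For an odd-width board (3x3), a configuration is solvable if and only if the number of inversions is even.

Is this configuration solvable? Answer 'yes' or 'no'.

Answer: yes

Derivation:
Inversions (pairs i<j in row-major order where tile[i] > tile[j] > 0): 12
12 is even, so the puzzle is solvable.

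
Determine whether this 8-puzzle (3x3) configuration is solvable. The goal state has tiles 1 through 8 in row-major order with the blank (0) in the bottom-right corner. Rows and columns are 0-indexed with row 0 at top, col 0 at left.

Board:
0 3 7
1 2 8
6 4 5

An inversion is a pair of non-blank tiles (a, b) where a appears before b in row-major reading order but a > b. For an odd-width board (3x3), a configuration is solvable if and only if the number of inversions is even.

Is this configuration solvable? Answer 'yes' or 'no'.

Answer: yes

Derivation:
Inversions (pairs i<j in row-major order where tile[i] > tile[j] > 0): 12
12 is even, so the puzzle is solvable.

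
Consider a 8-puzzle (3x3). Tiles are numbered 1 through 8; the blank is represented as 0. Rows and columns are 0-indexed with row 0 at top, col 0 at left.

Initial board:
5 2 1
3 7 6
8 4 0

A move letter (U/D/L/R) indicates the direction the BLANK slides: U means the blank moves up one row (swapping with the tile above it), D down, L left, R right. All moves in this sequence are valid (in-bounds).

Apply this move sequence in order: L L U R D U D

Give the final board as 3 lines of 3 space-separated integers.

After move 1 (L):
5 2 1
3 7 6
8 0 4

After move 2 (L):
5 2 1
3 7 6
0 8 4

After move 3 (U):
5 2 1
0 7 6
3 8 4

After move 4 (R):
5 2 1
7 0 6
3 8 4

After move 5 (D):
5 2 1
7 8 6
3 0 4

After move 6 (U):
5 2 1
7 0 6
3 8 4

After move 7 (D):
5 2 1
7 8 6
3 0 4

Answer: 5 2 1
7 8 6
3 0 4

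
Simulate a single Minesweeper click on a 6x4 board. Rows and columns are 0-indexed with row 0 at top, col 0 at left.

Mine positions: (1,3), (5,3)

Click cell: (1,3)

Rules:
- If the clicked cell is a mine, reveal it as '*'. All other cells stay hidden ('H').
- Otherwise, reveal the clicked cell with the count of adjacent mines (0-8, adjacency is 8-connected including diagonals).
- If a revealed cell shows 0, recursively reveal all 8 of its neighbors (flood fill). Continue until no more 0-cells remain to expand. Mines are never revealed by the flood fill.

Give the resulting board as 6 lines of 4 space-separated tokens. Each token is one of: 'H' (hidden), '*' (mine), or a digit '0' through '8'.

H H H H
H H H *
H H H H
H H H H
H H H H
H H H H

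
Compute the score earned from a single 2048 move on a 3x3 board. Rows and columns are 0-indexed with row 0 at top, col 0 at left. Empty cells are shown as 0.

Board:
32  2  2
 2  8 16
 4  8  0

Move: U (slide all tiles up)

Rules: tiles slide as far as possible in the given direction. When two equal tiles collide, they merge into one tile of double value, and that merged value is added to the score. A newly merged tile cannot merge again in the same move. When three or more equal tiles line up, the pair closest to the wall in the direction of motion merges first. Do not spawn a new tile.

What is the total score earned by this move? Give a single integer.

Answer: 16

Derivation:
Slide up:
col 0: [32, 2, 4] -> [32, 2, 4]  score +0 (running 0)
col 1: [2, 8, 8] -> [2, 16, 0]  score +16 (running 16)
col 2: [2, 16, 0] -> [2, 16, 0]  score +0 (running 16)
Board after move:
32  2  2
 2 16 16
 4  0  0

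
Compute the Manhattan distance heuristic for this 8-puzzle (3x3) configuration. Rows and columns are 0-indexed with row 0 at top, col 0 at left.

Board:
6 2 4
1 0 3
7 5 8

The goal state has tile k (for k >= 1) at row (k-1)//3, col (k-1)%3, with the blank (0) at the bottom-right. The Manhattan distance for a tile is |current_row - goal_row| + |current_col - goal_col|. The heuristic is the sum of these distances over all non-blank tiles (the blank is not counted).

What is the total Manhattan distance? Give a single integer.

Answer: 10

Derivation:
Tile 6: (0,0)->(1,2) = 3
Tile 2: (0,1)->(0,1) = 0
Tile 4: (0,2)->(1,0) = 3
Tile 1: (1,0)->(0,0) = 1
Tile 3: (1,2)->(0,2) = 1
Tile 7: (2,0)->(2,0) = 0
Tile 5: (2,1)->(1,1) = 1
Tile 8: (2,2)->(2,1) = 1
Sum: 3 + 0 + 3 + 1 + 1 + 0 + 1 + 1 = 10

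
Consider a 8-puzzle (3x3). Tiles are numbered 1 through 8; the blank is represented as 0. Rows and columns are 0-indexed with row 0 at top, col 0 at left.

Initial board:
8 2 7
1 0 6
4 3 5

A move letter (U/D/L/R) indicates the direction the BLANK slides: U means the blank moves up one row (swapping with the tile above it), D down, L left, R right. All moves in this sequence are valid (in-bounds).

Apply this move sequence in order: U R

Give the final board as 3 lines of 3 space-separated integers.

Answer: 8 7 0
1 2 6
4 3 5

Derivation:
After move 1 (U):
8 0 7
1 2 6
4 3 5

After move 2 (R):
8 7 0
1 2 6
4 3 5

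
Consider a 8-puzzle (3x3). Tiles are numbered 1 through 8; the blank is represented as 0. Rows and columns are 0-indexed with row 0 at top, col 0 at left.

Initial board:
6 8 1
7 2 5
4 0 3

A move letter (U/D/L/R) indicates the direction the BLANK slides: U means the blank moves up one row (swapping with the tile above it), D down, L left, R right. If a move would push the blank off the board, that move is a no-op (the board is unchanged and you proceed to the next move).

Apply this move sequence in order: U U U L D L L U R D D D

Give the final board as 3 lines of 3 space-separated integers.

After move 1 (U):
6 8 1
7 0 5
4 2 3

After move 2 (U):
6 0 1
7 8 5
4 2 3

After move 3 (U):
6 0 1
7 8 5
4 2 3

After move 4 (L):
0 6 1
7 8 5
4 2 3

After move 5 (D):
7 6 1
0 8 5
4 2 3

After move 6 (L):
7 6 1
0 8 5
4 2 3

After move 7 (L):
7 6 1
0 8 5
4 2 3

After move 8 (U):
0 6 1
7 8 5
4 2 3

After move 9 (R):
6 0 1
7 8 5
4 2 3

After move 10 (D):
6 8 1
7 0 5
4 2 3

After move 11 (D):
6 8 1
7 2 5
4 0 3

After move 12 (D):
6 8 1
7 2 5
4 0 3

Answer: 6 8 1
7 2 5
4 0 3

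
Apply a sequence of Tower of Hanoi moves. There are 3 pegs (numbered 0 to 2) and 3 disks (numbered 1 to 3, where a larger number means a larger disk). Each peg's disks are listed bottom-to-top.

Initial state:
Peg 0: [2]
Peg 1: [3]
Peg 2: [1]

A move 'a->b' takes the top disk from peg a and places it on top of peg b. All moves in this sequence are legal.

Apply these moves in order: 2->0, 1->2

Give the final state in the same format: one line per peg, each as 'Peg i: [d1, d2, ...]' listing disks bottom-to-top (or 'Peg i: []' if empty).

After move 1 (2->0):
Peg 0: [2, 1]
Peg 1: [3]
Peg 2: []

After move 2 (1->2):
Peg 0: [2, 1]
Peg 1: []
Peg 2: [3]

Answer: Peg 0: [2, 1]
Peg 1: []
Peg 2: [3]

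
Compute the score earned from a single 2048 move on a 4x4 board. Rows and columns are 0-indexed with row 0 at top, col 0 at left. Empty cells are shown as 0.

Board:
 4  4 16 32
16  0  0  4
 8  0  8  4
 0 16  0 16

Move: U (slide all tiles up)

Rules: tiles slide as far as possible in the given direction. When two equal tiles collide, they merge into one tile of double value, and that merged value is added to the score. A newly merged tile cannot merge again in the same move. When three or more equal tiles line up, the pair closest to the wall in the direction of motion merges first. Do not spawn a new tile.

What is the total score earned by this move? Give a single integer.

Answer: 8

Derivation:
Slide up:
col 0: [4, 16, 8, 0] -> [4, 16, 8, 0]  score +0 (running 0)
col 1: [4, 0, 0, 16] -> [4, 16, 0, 0]  score +0 (running 0)
col 2: [16, 0, 8, 0] -> [16, 8, 0, 0]  score +0 (running 0)
col 3: [32, 4, 4, 16] -> [32, 8, 16, 0]  score +8 (running 8)
Board after move:
 4  4 16 32
16 16  8  8
 8  0  0 16
 0  0  0  0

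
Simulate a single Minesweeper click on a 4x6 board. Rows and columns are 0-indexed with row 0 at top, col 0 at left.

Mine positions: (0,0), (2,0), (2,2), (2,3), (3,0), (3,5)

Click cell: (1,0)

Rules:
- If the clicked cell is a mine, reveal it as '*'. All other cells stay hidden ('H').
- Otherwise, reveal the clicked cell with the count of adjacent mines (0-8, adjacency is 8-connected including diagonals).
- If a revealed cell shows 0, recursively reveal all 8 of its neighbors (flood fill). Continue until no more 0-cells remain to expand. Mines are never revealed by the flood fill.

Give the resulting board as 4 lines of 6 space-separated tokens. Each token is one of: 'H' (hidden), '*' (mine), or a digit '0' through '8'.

H H H H H H
2 H H H H H
H H H H H H
H H H H H H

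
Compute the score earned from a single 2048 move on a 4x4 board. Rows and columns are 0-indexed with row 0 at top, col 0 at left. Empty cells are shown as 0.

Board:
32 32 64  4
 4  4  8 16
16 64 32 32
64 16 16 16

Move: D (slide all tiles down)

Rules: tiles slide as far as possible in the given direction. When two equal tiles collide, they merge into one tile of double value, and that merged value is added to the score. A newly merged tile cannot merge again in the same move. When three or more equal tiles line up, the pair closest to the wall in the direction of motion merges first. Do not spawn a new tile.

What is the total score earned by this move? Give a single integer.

Answer: 0

Derivation:
Slide down:
col 0: [32, 4, 16, 64] -> [32, 4, 16, 64]  score +0 (running 0)
col 1: [32, 4, 64, 16] -> [32, 4, 64, 16]  score +0 (running 0)
col 2: [64, 8, 32, 16] -> [64, 8, 32, 16]  score +0 (running 0)
col 3: [4, 16, 32, 16] -> [4, 16, 32, 16]  score +0 (running 0)
Board after move:
32 32 64  4
 4  4  8 16
16 64 32 32
64 16 16 16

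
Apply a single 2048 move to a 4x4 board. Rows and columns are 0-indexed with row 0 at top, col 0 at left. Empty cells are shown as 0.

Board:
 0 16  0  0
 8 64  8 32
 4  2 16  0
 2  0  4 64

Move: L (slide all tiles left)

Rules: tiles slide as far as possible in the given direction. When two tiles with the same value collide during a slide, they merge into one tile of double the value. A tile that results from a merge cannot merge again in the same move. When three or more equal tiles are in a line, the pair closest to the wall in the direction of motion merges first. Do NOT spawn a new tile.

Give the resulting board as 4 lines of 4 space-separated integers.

Answer: 16  0  0  0
 8 64  8 32
 4  2 16  0
 2  4 64  0

Derivation:
Slide left:
row 0: [0, 16, 0, 0] -> [16, 0, 0, 0]
row 1: [8, 64, 8, 32] -> [8, 64, 8, 32]
row 2: [4, 2, 16, 0] -> [4, 2, 16, 0]
row 3: [2, 0, 4, 64] -> [2, 4, 64, 0]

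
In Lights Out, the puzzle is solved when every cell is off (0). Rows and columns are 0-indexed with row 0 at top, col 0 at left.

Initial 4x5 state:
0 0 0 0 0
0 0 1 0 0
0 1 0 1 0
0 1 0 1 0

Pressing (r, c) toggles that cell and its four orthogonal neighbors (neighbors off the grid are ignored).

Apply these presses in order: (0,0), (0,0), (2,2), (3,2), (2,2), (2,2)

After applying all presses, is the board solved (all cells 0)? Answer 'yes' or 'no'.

After press 1 at (0,0):
1 1 0 0 0
1 0 1 0 0
0 1 0 1 0
0 1 0 1 0

After press 2 at (0,0):
0 0 0 0 0
0 0 1 0 0
0 1 0 1 0
0 1 0 1 0

After press 3 at (2,2):
0 0 0 0 0
0 0 0 0 0
0 0 1 0 0
0 1 1 1 0

After press 4 at (3,2):
0 0 0 0 0
0 0 0 0 0
0 0 0 0 0
0 0 0 0 0

After press 5 at (2,2):
0 0 0 0 0
0 0 1 0 0
0 1 1 1 0
0 0 1 0 0

After press 6 at (2,2):
0 0 0 0 0
0 0 0 0 0
0 0 0 0 0
0 0 0 0 0

Lights still on: 0

Answer: yes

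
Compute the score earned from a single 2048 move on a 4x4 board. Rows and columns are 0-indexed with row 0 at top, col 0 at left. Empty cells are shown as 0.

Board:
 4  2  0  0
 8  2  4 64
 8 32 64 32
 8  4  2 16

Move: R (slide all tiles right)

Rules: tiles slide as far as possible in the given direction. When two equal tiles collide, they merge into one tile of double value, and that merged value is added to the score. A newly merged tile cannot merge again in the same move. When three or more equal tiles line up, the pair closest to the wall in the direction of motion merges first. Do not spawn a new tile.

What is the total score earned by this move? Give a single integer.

Slide right:
row 0: [4, 2, 0, 0] -> [0, 0, 4, 2]  score +0 (running 0)
row 1: [8, 2, 4, 64] -> [8, 2, 4, 64]  score +0 (running 0)
row 2: [8, 32, 64, 32] -> [8, 32, 64, 32]  score +0 (running 0)
row 3: [8, 4, 2, 16] -> [8, 4, 2, 16]  score +0 (running 0)
Board after move:
 0  0  4  2
 8  2  4 64
 8 32 64 32
 8  4  2 16

Answer: 0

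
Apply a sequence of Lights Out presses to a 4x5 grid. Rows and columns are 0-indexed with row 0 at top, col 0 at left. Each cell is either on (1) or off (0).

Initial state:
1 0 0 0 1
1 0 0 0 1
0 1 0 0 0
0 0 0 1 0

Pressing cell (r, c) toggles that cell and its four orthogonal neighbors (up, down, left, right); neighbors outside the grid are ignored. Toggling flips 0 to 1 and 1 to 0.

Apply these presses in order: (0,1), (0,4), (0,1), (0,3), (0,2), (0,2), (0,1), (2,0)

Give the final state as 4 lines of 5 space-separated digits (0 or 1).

Answer: 0 1 0 0 1
0 1 0 1 0
1 0 0 0 0
1 0 0 1 0

Derivation:
After press 1 at (0,1):
0 1 1 0 1
1 1 0 0 1
0 1 0 0 0
0 0 0 1 0

After press 2 at (0,4):
0 1 1 1 0
1 1 0 0 0
0 1 0 0 0
0 0 0 1 0

After press 3 at (0,1):
1 0 0 1 0
1 0 0 0 0
0 1 0 0 0
0 0 0 1 0

After press 4 at (0,3):
1 0 1 0 1
1 0 0 1 0
0 1 0 0 0
0 0 0 1 0

After press 5 at (0,2):
1 1 0 1 1
1 0 1 1 0
0 1 0 0 0
0 0 0 1 0

After press 6 at (0,2):
1 0 1 0 1
1 0 0 1 0
0 1 0 0 0
0 0 0 1 0

After press 7 at (0,1):
0 1 0 0 1
1 1 0 1 0
0 1 0 0 0
0 0 0 1 0

After press 8 at (2,0):
0 1 0 0 1
0 1 0 1 0
1 0 0 0 0
1 0 0 1 0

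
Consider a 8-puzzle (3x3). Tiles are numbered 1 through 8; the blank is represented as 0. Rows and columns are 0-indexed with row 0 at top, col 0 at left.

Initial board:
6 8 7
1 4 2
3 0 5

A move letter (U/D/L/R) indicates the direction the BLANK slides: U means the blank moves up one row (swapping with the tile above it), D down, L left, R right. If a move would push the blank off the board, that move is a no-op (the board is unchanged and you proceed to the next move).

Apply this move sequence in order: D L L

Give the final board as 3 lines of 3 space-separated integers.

After move 1 (D):
6 8 7
1 4 2
3 0 5

After move 2 (L):
6 8 7
1 4 2
0 3 5

After move 3 (L):
6 8 7
1 4 2
0 3 5

Answer: 6 8 7
1 4 2
0 3 5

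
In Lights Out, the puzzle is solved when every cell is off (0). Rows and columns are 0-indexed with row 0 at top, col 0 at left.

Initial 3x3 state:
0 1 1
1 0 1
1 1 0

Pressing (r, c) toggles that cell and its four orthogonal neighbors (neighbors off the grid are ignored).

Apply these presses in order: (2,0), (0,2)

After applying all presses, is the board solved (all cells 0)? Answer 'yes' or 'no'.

Answer: yes

Derivation:
After press 1 at (2,0):
0 1 1
0 0 1
0 0 0

After press 2 at (0,2):
0 0 0
0 0 0
0 0 0

Lights still on: 0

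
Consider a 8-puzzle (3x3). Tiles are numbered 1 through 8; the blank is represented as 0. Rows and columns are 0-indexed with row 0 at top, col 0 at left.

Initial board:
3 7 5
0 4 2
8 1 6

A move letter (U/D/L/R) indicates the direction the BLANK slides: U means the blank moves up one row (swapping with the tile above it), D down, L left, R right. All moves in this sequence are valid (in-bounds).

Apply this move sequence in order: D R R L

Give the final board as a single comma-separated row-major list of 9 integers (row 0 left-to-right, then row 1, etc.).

Answer: 3, 7, 5, 8, 4, 2, 1, 0, 6

Derivation:
After move 1 (D):
3 7 5
8 4 2
0 1 6

After move 2 (R):
3 7 5
8 4 2
1 0 6

After move 3 (R):
3 7 5
8 4 2
1 6 0

After move 4 (L):
3 7 5
8 4 2
1 0 6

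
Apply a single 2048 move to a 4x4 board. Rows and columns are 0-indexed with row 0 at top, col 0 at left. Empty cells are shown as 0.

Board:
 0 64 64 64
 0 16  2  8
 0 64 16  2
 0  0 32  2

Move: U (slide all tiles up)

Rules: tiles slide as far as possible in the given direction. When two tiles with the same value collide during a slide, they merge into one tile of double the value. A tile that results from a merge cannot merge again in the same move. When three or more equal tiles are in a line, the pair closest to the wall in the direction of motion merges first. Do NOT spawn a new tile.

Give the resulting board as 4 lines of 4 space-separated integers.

Slide up:
col 0: [0, 0, 0, 0] -> [0, 0, 0, 0]
col 1: [64, 16, 64, 0] -> [64, 16, 64, 0]
col 2: [64, 2, 16, 32] -> [64, 2, 16, 32]
col 3: [64, 8, 2, 2] -> [64, 8, 4, 0]

Answer:  0 64 64 64
 0 16  2  8
 0 64 16  4
 0  0 32  0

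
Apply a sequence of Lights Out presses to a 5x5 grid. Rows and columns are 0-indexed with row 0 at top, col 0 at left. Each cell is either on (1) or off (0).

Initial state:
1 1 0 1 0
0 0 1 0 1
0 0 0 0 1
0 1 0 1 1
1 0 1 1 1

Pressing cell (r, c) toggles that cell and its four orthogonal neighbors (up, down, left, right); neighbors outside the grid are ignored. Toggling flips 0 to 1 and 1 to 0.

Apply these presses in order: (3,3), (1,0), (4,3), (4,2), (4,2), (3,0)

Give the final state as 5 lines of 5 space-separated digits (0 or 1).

Answer: 0 1 0 1 0
1 1 1 0 1
0 0 0 1 1
1 0 1 1 0
0 0 0 1 0

Derivation:
After press 1 at (3,3):
1 1 0 1 0
0 0 1 0 1
0 0 0 1 1
0 1 1 0 0
1 0 1 0 1

After press 2 at (1,0):
0 1 0 1 0
1 1 1 0 1
1 0 0 1 1
0 1 1 0 0
1 0 1 0 1

After press 3 at (4,3):
0 1 0 1 0
1 1 1 0 1
1 0 0 1 1
0 1 1 1 0
1 0 0 1 0

After press 4 at (4,2):
0 1 0 1 0
1 1 1 0 1
1 0 0 1 1
0 1 0 1 0
1 1 1 0 0

After press 5 at (4,2):
0 1 0 1 0
1 1 1 0 1
1 0 0 1 1
0 1 1 1 0
1 0 0 1 0

After press 6 at (3,0):
0 1 0 1 0
1 1 1 0 1
0 0 0 1 1
1 0 1 1 0
0 0 0 1 0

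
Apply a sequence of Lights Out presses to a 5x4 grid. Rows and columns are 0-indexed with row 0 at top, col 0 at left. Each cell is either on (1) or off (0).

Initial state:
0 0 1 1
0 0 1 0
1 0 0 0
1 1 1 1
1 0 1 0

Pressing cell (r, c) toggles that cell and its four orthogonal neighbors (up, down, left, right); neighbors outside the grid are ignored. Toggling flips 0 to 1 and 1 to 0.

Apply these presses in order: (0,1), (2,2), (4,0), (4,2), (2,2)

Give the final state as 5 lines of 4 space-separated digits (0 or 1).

Answer: 1 1 0 1
0 1 1 0
1 0 0 0
0 1 0 1
0 0 0 1

Derivation:
After press 1 at (0,1):
1 1 0 1
0 1 1 0
1 0 0 0
1 1 1 1
1 0 1 0

After press 2 at (2,2):
1 1 0 1
0 1 0 0
1 1 1 1
1 1 0 1
1 0 1 0

After press 3 at (4,0):
1 1 0 1
0 1 0 0
1 1 1 1
0 1 0 1
0 1 1 0

After press 4 at (4,2):
1 1 0 1
0 1 0 0
1 1 1 1
0 1 1 1
0 0 0 1

After press 5 at (2,2):
1 1 0 1
0 1 1 0
1 0 0 0
0 1 0 1
0 0 0 1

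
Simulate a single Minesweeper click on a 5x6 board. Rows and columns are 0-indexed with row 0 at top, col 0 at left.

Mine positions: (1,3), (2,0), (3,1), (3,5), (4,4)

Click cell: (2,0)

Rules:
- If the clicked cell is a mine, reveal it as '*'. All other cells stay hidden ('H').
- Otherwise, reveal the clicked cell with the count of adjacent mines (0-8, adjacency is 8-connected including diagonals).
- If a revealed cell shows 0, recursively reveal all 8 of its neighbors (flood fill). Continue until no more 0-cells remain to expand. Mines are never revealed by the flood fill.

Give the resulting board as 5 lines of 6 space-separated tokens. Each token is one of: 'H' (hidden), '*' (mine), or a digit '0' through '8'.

H H H H H H
H H H H H H
* H H H H H
H H H H H H
H H H H H H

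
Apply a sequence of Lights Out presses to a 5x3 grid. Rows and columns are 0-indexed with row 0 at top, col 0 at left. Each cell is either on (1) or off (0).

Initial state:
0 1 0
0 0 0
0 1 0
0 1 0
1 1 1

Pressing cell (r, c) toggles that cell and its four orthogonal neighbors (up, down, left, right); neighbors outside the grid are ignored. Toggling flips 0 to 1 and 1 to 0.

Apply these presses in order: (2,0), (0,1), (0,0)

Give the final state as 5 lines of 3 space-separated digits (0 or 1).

Answer: 0 1 1
0 1 0
1 0 0
1 1 0
1 1 1

Derivation:
After press 1 at (2,0):
0 1 0
1 0 0
1 0 0
1 1 0
1 1 1

After press 2 at (0,1):
1 0 1
1 1 0
1 0 0
1 1 0
1 1 1

After press 3 at (0,0):
0 1 1
0 1 0
1 0 0
1 1 0
1 1 1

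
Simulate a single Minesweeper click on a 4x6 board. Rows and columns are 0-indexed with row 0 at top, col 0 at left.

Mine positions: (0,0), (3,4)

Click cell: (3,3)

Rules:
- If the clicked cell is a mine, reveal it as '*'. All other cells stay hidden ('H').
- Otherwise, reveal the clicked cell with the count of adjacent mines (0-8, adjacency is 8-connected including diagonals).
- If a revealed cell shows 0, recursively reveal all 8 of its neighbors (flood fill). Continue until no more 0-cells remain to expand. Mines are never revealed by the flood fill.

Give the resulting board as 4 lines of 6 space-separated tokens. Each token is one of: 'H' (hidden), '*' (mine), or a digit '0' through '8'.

H H H H H H
H H H H H H
H H H H H H
H H H 1 H H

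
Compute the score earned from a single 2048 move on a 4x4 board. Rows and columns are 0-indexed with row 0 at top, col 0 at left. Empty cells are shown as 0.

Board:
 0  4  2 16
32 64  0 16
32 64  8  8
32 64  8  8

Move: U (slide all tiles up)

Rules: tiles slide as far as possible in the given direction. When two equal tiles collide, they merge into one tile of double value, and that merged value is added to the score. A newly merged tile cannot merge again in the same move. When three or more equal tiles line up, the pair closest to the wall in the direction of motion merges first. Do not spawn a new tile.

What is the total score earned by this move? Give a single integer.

Answer: 256

Derivation:
Slide up:
col 0: [0, 32, 32, 32] -> [64, 32, 0, 0]  score +64 (running 64)
col 1: [4, 64, 64, 64] -> [4, 128, 64, 0]  score +128 (running 192)
col 2: [2, 0, 8, 8] -> [2, 16, 0, 0]  score +16 (running 208)
col 3: [16, 16, 8, 8] -> [32, 16, 0, 0]  score +48 (running 256)
Board after move:
 64   4   2  32
 32 128  16  16
  0  64   0   0
  0   0   0   0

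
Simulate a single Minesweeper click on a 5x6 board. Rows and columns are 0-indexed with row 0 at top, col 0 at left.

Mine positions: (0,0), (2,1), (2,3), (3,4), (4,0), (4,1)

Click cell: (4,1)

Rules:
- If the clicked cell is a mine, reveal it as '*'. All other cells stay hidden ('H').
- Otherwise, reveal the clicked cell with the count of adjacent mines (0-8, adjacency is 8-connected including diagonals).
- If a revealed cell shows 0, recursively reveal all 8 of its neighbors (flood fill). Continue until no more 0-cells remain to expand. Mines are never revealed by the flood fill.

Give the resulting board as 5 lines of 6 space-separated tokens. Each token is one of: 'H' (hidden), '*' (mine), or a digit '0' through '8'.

H H H H H H
H H H H H H
H H H H H H
H H H H H H
H * H H H H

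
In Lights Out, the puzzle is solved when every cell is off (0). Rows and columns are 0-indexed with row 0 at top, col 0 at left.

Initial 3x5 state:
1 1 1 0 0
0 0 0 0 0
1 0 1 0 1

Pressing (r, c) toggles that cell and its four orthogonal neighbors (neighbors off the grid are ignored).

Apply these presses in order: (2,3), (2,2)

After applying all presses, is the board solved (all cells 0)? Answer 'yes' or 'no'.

After press 1 at (2,3):
1 1 1 0 0
0 0 0 1 0
1 0 0 1 0

After press 2 at (2,2):
1 1 1 0 0
0 0 1 1 0
1 1 1 0 0

Lights still on: 8

Answer: no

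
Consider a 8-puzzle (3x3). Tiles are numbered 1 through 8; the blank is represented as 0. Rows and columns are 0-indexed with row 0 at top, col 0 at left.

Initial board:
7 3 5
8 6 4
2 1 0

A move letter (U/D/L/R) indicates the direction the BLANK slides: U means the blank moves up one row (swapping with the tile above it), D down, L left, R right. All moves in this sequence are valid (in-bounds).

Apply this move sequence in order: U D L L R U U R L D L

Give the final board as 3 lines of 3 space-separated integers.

After move 1 (U):
7 3 5
8 6 0
2 1 4

After move 2 (D):
7 3 5
8 6 4
2 1 0

After move 3 (L):
7 3 5
8 6 4
2 0 1

After move 4 (L):
7 3 5
8 6 4
0 2 1

After move 5 (R):
7 3 5
8 6 4
2 0 1

After move 6 (U):
7 3 5
8 0 4
2 6 1

After move 7 (U):
7 0 5
8 3 4
2 6 1

After move 8 (R):
7 5 0
8 3 4
2 6 1

After move 9 (L):
7 0 5
8 3 4
2 6 1

After move 10 (D):
7 3 5
8 0 4
2 6 1

After move 11 (L):
7 3 5
0 8 4
2 6 1

Answer: 7 3 5
0 8 4
2 6 1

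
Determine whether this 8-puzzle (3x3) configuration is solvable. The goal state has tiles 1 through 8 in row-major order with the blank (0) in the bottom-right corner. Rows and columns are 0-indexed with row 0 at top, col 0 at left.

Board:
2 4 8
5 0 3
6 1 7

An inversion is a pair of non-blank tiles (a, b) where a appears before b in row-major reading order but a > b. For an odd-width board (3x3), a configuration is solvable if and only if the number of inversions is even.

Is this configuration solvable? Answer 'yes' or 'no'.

Inversions (pairs i<j in row-major order where tile[i] > tile[j] > 0): 12
12 is even, so the puzzle is solvable.

Answer: yes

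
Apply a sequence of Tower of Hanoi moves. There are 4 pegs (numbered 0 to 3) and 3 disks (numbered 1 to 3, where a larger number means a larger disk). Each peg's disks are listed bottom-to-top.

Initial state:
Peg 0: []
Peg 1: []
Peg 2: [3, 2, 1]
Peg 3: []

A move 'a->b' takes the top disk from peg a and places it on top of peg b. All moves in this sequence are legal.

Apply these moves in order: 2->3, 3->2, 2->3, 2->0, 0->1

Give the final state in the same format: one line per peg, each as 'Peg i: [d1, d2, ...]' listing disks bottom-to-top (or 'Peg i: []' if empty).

After move 1 (2->3):
Peg 0: []
Peg 1: []
Peg 2: [3, 2]
Peg 3: [1]

After move 2 (3->2):
Peg 0: []
Peg 1: []
Peg 2: [3, 2, 1]
Peg 3: []

After move 3 (2->3):
Peg 0: []
Peg 1: []
Peg 2: [3, 2]
Peg 3: [1]

After move 4 (2->0):
Peg 0: [2]
Peg 1: []
Peg 2: [3]
Peg 3: [1]

After move 5 (0->1):
Peg 0: []
Peg 1: [2]
Peg 2: [3]
Peg 3: [1]

Answer: Peg 0: []
Peg 1: [2]
Peg 2: [3]
Peg 3: [1]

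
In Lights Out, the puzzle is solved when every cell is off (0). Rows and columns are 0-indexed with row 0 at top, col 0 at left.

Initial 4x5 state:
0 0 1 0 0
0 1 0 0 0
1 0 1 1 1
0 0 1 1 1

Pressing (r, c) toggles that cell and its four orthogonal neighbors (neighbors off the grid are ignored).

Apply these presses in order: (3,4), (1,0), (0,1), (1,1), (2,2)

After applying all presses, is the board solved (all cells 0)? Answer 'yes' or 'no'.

After press 1 at (3,4):
0 0 1 0 0
0 1 0 0 0
1 0 1 1 0
0 0 1 0 0

After press 2 at (1,0):
1 0 1 0 0
1 0 0 0 0
0 0 1 1 0
0 0 1 0 0

After press 3 at (0,1):
0 1 0 0 0
1 1 0 0 0
0 0 1 1 0
0 0 1 0 0

After press 4 at (1,1):
0 0 0 0 0
0 0 1 0 0
0 1 1 1 0
0 0 1 0 0

After press 5 at (2,2):
0 0 0 0 0
0 0 0 0 0
0 0 0 0 0
0 0 0 0 0

Lights still on: 0

Answer: yes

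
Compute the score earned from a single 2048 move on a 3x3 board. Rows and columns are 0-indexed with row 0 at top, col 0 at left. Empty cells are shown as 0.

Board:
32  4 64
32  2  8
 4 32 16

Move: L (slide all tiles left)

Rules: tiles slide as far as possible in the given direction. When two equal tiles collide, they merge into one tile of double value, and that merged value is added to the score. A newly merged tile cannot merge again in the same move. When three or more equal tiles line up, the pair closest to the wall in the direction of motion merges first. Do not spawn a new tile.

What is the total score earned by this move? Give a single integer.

Answer: 0

Derivation:
Slide left:
row 0: [32, 4, 64] -> [32, 4, 64]  score +0 (running 0)
row 1: [32, 2, 8] -> [32, 2, 8]  score +0 (running 0)
row 2: [4, 32, 16] -> [4, 32, 16]  score +0 (running 0)
Board after move:
32  4 64
32  2  8
 4 32 16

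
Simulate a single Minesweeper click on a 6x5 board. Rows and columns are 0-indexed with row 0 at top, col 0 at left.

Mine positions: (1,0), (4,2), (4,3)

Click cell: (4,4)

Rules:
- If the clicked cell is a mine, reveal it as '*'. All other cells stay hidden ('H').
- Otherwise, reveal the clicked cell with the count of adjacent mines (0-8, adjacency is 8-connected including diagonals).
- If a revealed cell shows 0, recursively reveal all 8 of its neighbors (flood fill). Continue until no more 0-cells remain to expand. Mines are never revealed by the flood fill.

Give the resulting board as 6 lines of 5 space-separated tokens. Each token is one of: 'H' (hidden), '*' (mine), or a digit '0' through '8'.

H H H H H
H H H H H
H H H H H
H H H H H
H H H H 1
H H H H H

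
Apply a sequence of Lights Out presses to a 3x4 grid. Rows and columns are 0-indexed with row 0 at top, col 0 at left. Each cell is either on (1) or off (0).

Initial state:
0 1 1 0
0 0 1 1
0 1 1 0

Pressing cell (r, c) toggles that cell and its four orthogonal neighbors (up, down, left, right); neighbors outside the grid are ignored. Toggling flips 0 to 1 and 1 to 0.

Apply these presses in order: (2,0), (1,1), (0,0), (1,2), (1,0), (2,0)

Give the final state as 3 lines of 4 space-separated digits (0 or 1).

After press 1 at (2,0):
0 1 1 0
1 0 1 1
1 0 1 0

After press 2 at (1,1):
0 0 1 0
0 1 0 1
1 1 1 0

After press 3 at (0,0):
1 1 1 0
1 1 0 1
1 1 1 0

After press 4 at (1,2):
1 1 0 0
1 0 1 0
1 1 0 0

After press 5 at (1,0):
0 1 0 0
0 1 1 0
0 1 0 0

After press 6 at (2,0):
0 1 0 0
1 1 1 0
1 0 0 0

Answer: 0 1 0 0
1 1 1 0
1 0 0 0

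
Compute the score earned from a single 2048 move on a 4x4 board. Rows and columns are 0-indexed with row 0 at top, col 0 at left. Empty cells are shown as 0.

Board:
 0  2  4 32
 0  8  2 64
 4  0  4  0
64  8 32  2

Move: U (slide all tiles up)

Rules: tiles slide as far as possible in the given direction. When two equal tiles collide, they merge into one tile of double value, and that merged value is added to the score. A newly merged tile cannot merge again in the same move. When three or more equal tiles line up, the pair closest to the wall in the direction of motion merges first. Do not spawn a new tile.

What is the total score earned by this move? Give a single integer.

Slide up:
col 0: [0, 0, 4, 64] -> [4, 64, 0, 0]  score +0 (running 0)
col 1: [2, 8, 0, 8] -> [2, 16, 0, 0]  score +16 (running 16)
col 2: [4, 2, 4, 32] -> [4, 2, 4, 32]  score +0 (running 16)
col 3: [32, 64, 0, 2] -> [32, 64, 2, 0]  score +0 (running 16)
Board after move:
 4  2  4 32
64 16  2 64
 0  0  4  2
 0  0 32  0

Answer: 16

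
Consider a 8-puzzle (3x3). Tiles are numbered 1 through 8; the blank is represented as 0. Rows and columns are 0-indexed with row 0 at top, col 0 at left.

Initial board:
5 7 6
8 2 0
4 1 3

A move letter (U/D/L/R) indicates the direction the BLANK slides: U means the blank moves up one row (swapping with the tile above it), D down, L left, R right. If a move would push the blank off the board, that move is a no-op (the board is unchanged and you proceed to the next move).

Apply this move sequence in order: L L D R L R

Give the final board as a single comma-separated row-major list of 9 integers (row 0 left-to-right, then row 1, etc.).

Answer: 5, 7, 6, 4, 8, 2, 1, 0, 3

Derivation:
After move 1 (L):
5 7 6
8 0 2
4 1 3

After move 2 (L):
5 7 6
0 8 2
4 1 3

After move 3 (D):
5 7 6
4 8 2
0 1 3

After move 4 (R):
5 7 6
4 8 2
1 0 3

After move 5 (L):
5 7 6
4 8 2
0 1 3

After move 6 (R):
5 7 6
4 8 2
1 0 3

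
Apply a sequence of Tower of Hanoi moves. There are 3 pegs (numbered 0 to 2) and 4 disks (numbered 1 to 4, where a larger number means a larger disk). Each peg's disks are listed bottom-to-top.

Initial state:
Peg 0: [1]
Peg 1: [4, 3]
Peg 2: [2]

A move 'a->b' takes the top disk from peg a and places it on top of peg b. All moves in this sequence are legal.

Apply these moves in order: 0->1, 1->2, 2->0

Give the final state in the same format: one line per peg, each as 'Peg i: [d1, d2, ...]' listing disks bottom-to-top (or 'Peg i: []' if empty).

Answer: Peg 0: [1]
Peg 1: [4, 3]
Peg 2: [2]

Derivation:
After move 1 (0->1):
Peg 0: []
Peg 1: [4, 3, 1]
Peg 2: [2]

After move 2 (1->2):
Peg 0: []
Peg 1: [4, 3]
Peg 2: [2, 1]

After move 3 (2->0):
Peg 0: [1]
Peg 1: [4, 3]
Peg 2: [2]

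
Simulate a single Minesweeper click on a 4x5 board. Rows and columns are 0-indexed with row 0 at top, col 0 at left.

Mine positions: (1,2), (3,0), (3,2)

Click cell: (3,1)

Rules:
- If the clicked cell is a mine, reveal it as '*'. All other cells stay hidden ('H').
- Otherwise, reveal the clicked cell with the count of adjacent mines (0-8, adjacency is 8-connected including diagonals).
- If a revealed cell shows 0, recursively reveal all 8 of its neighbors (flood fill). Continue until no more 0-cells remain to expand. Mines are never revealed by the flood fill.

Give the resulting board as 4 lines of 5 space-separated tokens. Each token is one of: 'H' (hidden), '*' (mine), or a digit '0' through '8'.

H H H H H
H H H H H
H H H H H
H 2 H H H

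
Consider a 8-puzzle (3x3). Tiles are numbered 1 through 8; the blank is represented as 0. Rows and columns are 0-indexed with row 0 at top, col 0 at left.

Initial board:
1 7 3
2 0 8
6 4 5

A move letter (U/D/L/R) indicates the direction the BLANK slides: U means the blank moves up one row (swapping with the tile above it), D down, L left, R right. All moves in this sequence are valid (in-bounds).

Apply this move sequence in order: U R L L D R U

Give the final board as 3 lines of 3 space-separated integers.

After move 1 (U):
1 0 3
2 7 8
6 4 5

After move 2 (R):
1 3 0
2 7 8
6 4 5

After move 3 (L):
1 0 3
2 7 8
6 4 5

After move 4 (L):
0 1 3
2 7 8
6 4 5

After move 5 (D):
2 1 3
0 7 8
6 4 5

After move 6 (R):
2 1 3
7 0 8
6 4 5

After move 7 (U):
2 0 3
7 1 8
6 4 5

Answer: 2 0 3
7 1 8
6 4 5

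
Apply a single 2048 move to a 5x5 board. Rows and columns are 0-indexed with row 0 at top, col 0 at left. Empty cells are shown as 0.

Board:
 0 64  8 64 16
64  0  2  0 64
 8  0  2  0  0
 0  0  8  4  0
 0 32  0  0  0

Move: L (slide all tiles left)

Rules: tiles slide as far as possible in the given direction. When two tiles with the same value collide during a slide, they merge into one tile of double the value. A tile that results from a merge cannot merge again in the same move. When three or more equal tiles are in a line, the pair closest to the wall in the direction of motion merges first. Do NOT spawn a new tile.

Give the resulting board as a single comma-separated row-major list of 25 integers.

Answer: 64, 8, 64, 16, 0, 64, 2, 64, 0, 0, 8, 2, 0, 0, 0, 8, 4, 0, 0, 0, 32, 0, 0, 0, 0

Derivation:
Slide left:
row 0: [0, 64, 8, 64, 16] -> [64, 8, 64, 16, 0]
row 1: [64, 0, 2, 0, 64] -> [64, 2, 64, 0, 0]
row 2: [8, 0, 2, 0, 0] -> [8, 2, 0, 0, 0]
row 3: [0, 0, 8, 4, 0] -> [8, 4, 0, 0, 0]
row 4: [0, 32, 0, 0, 0] -> [32, 0, 0, 0, 0]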